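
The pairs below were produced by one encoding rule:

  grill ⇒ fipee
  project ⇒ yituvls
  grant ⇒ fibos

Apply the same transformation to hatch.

kbslk

This is an affine cipher: with a=0,…,z=25, each position x becomes (5x+1) mod 26.
On hatch: h(7)→5·7+1≡10=k; a(0)→5·0+1≡1=b; t(19)→5·19+1≡18=s; c(2)→5·2+1≡11=l; h(7)→5·7+1≡10=k (all mod 26).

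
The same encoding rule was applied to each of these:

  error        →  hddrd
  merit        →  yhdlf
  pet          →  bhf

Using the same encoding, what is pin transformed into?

Vowels shift forward by 3 and consonants shift forward by 12.
For pin: p(cons)+12=b, i(vowel)+3=l, n(cons)+12=z.

blz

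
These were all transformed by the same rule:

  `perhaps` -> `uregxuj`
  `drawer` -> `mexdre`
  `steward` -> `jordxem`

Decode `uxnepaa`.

payroll

p(15)→u(20) and e(4)→r(17) fit y≡5x+23 (mod 26); the inverse of 5 mod 26 is 21. Each letter's alphabet position (a=0..z=25) is mapped through 5·x+23 mod 26 — an affine cipher.
Decoding uxnepaa: u(20)→21·(20−23)≡15=p; x(23)→21·(23−23)≡0=a; n(13)→21·(13−23)≡24=y; e(4)→21·(4−23)≡17=r; p(15)→21·(15−23)≡14=o; a(0)→21·(0−23)≡11=l; a(0)→21·(0−23)≡11=l (all mod 26).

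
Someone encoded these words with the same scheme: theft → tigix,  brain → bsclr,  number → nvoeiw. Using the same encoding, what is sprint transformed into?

Each letter shifts forward by its position index (0, 1, 2, …) — the shift grows by one for each successive letter.
On sprint: s+0=s, p+1=q, r+2=t, i+3=l, n+4=r, t+5=y.

sqtlry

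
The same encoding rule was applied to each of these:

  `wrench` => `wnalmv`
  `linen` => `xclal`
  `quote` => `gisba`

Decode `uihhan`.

This is an affine cipher: with a=0,…,z=25, each position x becomes (7x+24) mod 26.
Decoding uihhan: u(20)→15·(20−24)≡18=s; i(8)→15·(8−24)≡20=u; h(7)→15·(7−24)≡5=f; h(7)→15·(7−24)≡5=f; a(0)→15·(0−24)≡4=e; n(13)→15·(13−24)≡17=r (all mod 26).

suffer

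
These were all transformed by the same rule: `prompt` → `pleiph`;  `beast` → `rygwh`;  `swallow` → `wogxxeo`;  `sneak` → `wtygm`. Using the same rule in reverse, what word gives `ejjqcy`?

This is an affine cipher: with a=0,…,z=25, each position x becomes (11x+6) mod 26.
Undoing it on ejjqcy: e(4)→19·(4−6)≡14=o; j(9)→19·(9−6)≡5=f; j(9)→19·(9−6)≡5=f; q(16)→19·(16−6)≡8=i; c(2)→19·(2−6)≡2=c; y(24)→19·(24−6)≡4=e (all mod 26).

office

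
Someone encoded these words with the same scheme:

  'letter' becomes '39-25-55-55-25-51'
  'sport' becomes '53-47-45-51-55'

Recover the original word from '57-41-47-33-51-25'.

umpire

The formula is n = 2×(alphabet index, a=1) + 15.
Reversing it on 57-41-47-33-51-25: 57→(57−15)÷2=21=u, 41→(41−15)÷2=13=m, 47→(47−15)÷2=16=p, 33→(33−15)÷2=9=i, 51→(51−15)÷2=18=r, 25→(25−15)÷2=5=e.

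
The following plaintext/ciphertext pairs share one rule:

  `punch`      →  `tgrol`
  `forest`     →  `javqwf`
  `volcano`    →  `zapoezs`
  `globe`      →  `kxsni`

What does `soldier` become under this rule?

wappmqv

Shifts by position in punch: pos 0: p→t (+4), pos 1: u→g (+12), pos 2: n→r (+4), pos 3: c→o (+12) — repeating every 2. The shifts repeat in a cycle of length 2: positions 0,1,… shift by +4, +12, then the pattern repeats.
Applying it to soldier: s+4=w, o+12=a, l+4=p, d+12=p, i+4=m, e+12=q, r+4=v.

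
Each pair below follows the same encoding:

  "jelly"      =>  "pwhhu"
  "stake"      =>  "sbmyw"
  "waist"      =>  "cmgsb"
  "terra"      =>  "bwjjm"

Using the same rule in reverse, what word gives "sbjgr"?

strip

j(9)→p(15) and e(4)→w(22) fit y≡9x+12 (mod 26); the inverse of 9 mod 26 is 3. Treating letters as 0–25, the rule is x ↦ 9x + 12 (mod 26).
Reversing it on sbjgr: s(18)→3·(18−12)≡18=s; b(1)→3·(1−12)≡19=t; j(9)→3·(9−12)≡17=r; g(6)→3·(6−12)≡8=i; r(17)→3·(17−12)≡15=p (all mod 26).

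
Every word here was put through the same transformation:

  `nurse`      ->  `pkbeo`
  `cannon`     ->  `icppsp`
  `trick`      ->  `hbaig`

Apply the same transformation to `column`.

isjkmp

n(13)→p(15) and u(20)→k(10) fit y≡3x+2 (mod 26); the inverse of 3 mod 26 is 9. This is an affine cipher: with a=0,…,z=25, each position x becomes (3x+2) mod 26.
Applying it to column: c(2)→3·2+2≡8=i; o(14)→3·14+2≡18=s; l(11)→3·11+2≡9=j; u(20)→3·20+2≡10=k; m(12)→3·12+2≡12=m; n(13)→3·13+2≡15=p (all mod 26).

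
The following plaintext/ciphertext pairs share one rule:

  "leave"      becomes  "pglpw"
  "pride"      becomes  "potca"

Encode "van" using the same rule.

ylg

Two steps: reverse the string, then apply a Caesar shift of +11.
Applying it to van: reverse → nav; then shift: n+11=y, a+11=l, v+11=g.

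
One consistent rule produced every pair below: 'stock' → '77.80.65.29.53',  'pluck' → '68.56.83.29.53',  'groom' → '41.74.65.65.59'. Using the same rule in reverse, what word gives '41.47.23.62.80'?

s(#19)→77 and t(#20)→80: differences scale by 3, so n = 3·pos + 20. With a=1..z=26, the number is 3·pos + 20.
Decoding 41.47.23.62.80: 41→(41−20)÷3=7=g, 47→(47−20)÷3=9=i, 23→(23−20)÷3=1=a, 62→(62−20)÷3=14=n, 80→(80−20)÷3=20=t.

giant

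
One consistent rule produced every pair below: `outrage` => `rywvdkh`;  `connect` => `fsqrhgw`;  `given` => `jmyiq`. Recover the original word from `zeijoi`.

It's a Vigenère-style cipher with numeric key [3,4]: position i shifts by key[i mod 2].
Reversing it on zeijoi: z−3=w, e−4=a, i−3=f, j−4=f, o−3=l, i−4=e.

waffle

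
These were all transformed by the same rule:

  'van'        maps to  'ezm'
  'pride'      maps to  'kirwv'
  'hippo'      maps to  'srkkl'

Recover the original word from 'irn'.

Each letter is replaced by its mirror in the alphabet: a↔z, b↔y, c↔x, and so on (the Atbash cipher).
Decoding irn: i↔r, r↔i, n↔m.

rim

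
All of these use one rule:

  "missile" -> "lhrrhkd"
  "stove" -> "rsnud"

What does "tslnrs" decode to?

utmost

Compare letters: m→l is +25, i→h is +25, s→r is +25 — a constant shift. This is a Caesar cipher with shift 25.
Undoing it on tslnrs: t−25=u, s−25=t, l−25=m, n−25=o, r−25=s, s−25=t.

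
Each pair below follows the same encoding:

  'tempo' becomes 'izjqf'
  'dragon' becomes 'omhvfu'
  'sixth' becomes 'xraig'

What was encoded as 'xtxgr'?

t(19)→i(8) and e(4)→z(25) fit y≡11x+7 (mod 26); the inverse of 11 mod 26 is 19. Each letter's alphabet position (a=0..z=25) is mapped through 11·x+7 mod 26 — an affine cipher.
Undoing it on xtxgr: x(23)→19·(23−7)≡18=s; t(19)→19·(19−7)≡20=u; x(23)→19·(23−7)≡18=s; g(6)→19·(6−7)≡7=h; r(17)→19·(17−7)≡8=i (all mod 26).

sushi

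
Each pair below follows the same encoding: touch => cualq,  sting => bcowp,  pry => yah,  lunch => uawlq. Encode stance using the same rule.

The shift depends on letter class: consonant t→c is +9, but vowel o→u is +6. The rule splits by letter class: vowels +6, consonants +9.
Applying it to stance: s(cons)+9=b, t(cons)+9=c, a(vowel)+6=g, n(cons)+9=w, c(cons)+9=l, e(vowel)+6=k.

bcgwlk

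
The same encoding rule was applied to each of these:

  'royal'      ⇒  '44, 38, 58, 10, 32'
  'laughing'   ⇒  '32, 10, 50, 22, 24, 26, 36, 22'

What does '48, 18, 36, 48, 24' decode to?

r(#18)→44 and o(#15)→38: differences scale by 2, so n = 2·pos + 8. Each letter becomes 2×(its alphabet position, a=1..z=26) + 8.
Undoing it on 48, 18, 36, 48, 24: 48→(48−8)÷2=20=t, 18→(18−8)÷2=5=e, 36→(36−8)÷2=14=n, 48→(48−8)÷2=20=t, 24→(24−8)÷2=8=h.

tenth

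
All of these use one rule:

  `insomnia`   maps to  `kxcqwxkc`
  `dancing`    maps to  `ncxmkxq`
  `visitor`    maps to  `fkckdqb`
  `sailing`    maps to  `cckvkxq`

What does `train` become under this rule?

dbckx

The shift depends on letter class: consonant n→x is +10, but vowel i→k is +2. Two shifts are in play — +2 for a/e/i/o/u, +10 for every other letter.
For train: t(cons)+10=d, r(cons)+10=b, a(vowel)+2=c, i(vowel)+2=k, n(cons)+10=x.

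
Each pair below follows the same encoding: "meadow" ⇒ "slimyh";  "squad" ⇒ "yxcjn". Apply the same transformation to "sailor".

yhquyc

Letter i (0-indexed) is shifted by i+6, so successive shifts are 6, 7, 8, ….
On sailor: s+6=y, a+7=h, i+8=q, l+9=u, o+10=y, r+11=c.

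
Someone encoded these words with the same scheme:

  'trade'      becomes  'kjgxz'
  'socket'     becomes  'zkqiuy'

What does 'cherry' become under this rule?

Two steps: reverse the string, then apply a Caesar shift of +6.
For cherry: reverse → yrrehc; then shift: y+6=e, r+6=x, r+6=x, e+6=k, h+6=n, c+6=i.

exxkni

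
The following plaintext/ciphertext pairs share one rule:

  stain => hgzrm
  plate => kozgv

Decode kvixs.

Letters are reflected about the middle of the alphabet (position → 25−position): Atbash.
Decoding kvixs: k↔p, v↔e, i↔r, x↔c, s↔h.

perch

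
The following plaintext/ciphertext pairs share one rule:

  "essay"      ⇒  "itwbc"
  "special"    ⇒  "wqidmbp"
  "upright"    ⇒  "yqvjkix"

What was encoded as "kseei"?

Shifts by position in essay: pos 0: e→i (+4), pos 1: s→t (+1), pos 2: s→w (+4), pos 3: a→b (+1) — repeating every 2. The shifts repeat in a cycle of length 2: positions 0,1,… shift by +4, +1, then the pattern repeats.
Undoing it on kseei: k−4=g, s−1=r, e−4=a, e−1=d, i−4=e.

grade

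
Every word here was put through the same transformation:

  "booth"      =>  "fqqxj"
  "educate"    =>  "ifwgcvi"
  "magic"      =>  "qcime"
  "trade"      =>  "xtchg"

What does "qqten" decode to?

Shifts by position in booth: pos 0: b→f (+4), pos 1: o→q (+2), pos 2: o→q (+2), pos 3: t→x (+4), pos 4: h→j (+2) — repeating every 3. It's a Vigenère-style cipher with numeric key [4,2,2]: position i shifts by key[i mod 3].
Decoding qqten: q−4=m, q−2=o, t−2=r, e−4=a, n−2=l.

moral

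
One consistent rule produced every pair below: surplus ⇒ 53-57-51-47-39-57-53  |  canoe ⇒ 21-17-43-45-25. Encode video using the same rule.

59-33-23-25-45

s(#19)→53 and u(#21)→57: differences scale by 2, so n = 2·pos + 15. Each letter becomes 2×(its alphabet position, a=1..z=26) + 15.
On video: v=22→59, i=9→33, d=4→23, e=5→25, o=15→45.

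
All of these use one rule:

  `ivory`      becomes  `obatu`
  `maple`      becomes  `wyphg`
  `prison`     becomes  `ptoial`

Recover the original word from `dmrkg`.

judge

This is an affine cipher: with a=0,…,z=25, each position x becomes (15x+24) mod 26.
Decoding dmrkg: d(3)→7·(3−24)≡9=j; m(12)→7·(12−24)≡20=u; r(17)→7·(17−24)≡3=d; k(10)→7·(10−24)≡6=g; g(6)→7·(6−24)≡4=e (all mod 26).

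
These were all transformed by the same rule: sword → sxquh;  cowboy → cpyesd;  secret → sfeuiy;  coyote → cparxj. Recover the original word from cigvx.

chest

The shift increases by 1 at each position, starting from +0: 0, 1, 2, ….
Undoing it on cigvx: c−0=c, i−1=h, g−2=e, v−3=s, x−4=t.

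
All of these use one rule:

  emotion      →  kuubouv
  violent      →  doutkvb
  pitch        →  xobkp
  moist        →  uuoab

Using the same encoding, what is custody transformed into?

kaabulg

The shift depends on letter class: consonant m→u is +8, but vowel e→k is +6. The rule splits by letter class: vowels +6, consonants +8.
On custody: c(cons)+8=k, u(vowel)+6=a, s(cons)+8=a, t(cons)+8=b, o(vowel)+6=u, d(cons)+8=l, y(cons)+8=g.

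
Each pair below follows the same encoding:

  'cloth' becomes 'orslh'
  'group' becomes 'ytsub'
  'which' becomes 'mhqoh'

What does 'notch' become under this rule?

jsloh

This is an affine cipher: with a=0,…,z=25, each position x becomes (9x+22) mod 26.
On notch: n(13)→9·13+22≡9=j; o(14)→9·14+22≡18=s; t(19)→9·19+22≡11=l; c(2)→9·2+22≡14=o; h(7)→9·7+22≡7=h (all mod 26).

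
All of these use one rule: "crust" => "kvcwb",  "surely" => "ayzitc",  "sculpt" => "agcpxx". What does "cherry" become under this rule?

klmvzc

The shifts repeat in a cycle of length 2: positions 0,1,… shift by +8, +4, then the pattern repeats.
Applying it to cherry: c+8=k, h+4=l, e+8=m, r+4=v, r+8=z, y+4=c.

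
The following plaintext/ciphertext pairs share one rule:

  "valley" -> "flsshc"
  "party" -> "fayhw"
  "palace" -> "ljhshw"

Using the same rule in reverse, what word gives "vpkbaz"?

The output letters match the input read backwards, each shifted +7: valley reversed is yellav. Read the word backwards and shift each letter +7.
Decoding vpkbaz: shift back: v−7=o, p−7=i, k−7=d, b−7=u, a−7=t, z−7=s → oiduts; then reverse → studio.

studio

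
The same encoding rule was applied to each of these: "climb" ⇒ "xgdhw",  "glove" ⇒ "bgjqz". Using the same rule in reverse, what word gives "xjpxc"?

It's a constant shift of +21 (ROT21).
Undoing it on xjpxc: x−21=c, j−21=o, p−21=u, x−21=c, c−21=h.

couch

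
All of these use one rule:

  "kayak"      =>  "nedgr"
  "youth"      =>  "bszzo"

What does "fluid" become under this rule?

ipzok

In kayak: k→n is +3, a→e is +4, y→d is +5, a→g is +6 — the shift increases by 1 each position. Letter i (0-indexed) is shifted by i+3, so successive shifts are 3, 4, 5, ….
Applying it to fluid: f+3=i, l+4=p, u+5=z, i+6=o, d+7=k.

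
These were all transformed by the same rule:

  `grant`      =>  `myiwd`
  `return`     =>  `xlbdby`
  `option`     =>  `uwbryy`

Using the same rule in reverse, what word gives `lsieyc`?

In grant: g→m is +6, r→y is +7, a→i is +8, n→w is +9 — the shift increases by 1 each position. Letter i (0-indexed) is shifted by i+6, so successive shifts are 6, 7, 8, ….
Undoing it on lsieyc: l−6=f, s−7=l, i−8=a, e−9=v, y−10=o, c−11=r.

flavor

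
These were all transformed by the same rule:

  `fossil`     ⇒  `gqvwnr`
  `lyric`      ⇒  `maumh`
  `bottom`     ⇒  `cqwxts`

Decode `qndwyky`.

In fossil: f→g is +1, o→q is +2, s→v is +3, s→w is +4 — the shift increases by 1 each position. Each letter shifts forward by (position + 1), i.e. 1, 2, 3, … — the shift grows by one for each successive letter.
Undoing it on qndwyky: q−1=p, n−2=l, d−3=a, w−4=s, y−5=t, k−6=e, y−7=r.

plaster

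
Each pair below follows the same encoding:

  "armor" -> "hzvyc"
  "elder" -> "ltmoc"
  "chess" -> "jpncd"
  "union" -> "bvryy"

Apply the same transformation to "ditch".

In armor: a→h is +7, r→z is +8, m→v is +9, o→y is +10 — the shift increases by 1 each position. Letter i (0-indexed) is shifted by i+7, so successive shifts are 7, 8, 9, ….
Applying it to ditch: d+7=k, i+8=q, t+9=c, c+10=m, h+11=s.

kqcms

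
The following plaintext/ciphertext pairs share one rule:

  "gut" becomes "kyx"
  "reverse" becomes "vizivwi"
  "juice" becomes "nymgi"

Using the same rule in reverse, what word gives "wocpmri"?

skyline

It's a constant shift of +4 (ROT4).
Undoing it on wocpmri: w−4=s, o−4=k, c−4=y, p−4=l, m−4=i, r−4=n, i−4=e.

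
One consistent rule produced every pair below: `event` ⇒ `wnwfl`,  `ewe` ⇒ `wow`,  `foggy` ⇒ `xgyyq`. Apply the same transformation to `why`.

ozq

Compare letters: e→w is +18, v→n is +18, e→w is +18 — a constant shift. This is a Caesar cipher with shift 18.
For why: w+18=o, h+18=z, y+18=q.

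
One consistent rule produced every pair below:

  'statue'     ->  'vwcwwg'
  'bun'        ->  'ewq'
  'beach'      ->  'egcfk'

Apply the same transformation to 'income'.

kqfqpg

The shift depends on letter class: consonant s→v is +3, but vowel a→c is +2. Two shifts are in play — +2 for a/e/i/o/u, +3 for every other letter.
Applying it to income: i(vowel)+2=k, n(cons)+3=q, c(cons)+3=f, o(vowel)+2=q, m(cons)+3=p, e(vowel)+2=g.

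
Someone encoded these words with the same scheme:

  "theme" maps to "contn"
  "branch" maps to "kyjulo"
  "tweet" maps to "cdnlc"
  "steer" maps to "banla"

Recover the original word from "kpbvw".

bison

Shifts by position in theme: pos 0: t→c (+9), pos 1: h→o (+7), pos 2: e→n (+9), pos 3: m→t (+7) — repeating every 2. The shifts repeat in a cycle of length 2: positions 0,1,… shift by +9, +7, then the pattern repeats.
Reversing it on kpbvw: k−9=b, p−7=i, b−9=s, v−7=o, w−9=n.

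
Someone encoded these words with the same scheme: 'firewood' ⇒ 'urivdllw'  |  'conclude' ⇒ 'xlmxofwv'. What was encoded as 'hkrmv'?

spine

Each pair mirrors across the alphabet (f↔u, i↔r, r↔i): positions sum to 25. Each letter is replaced by its mirror in the alphabet: a↔z, b↔y, c↔x, and so on (the Atbash cipher).
Reversing it on hkrmv: h↔s, k↔p, r↔i, m↔n, v↔e.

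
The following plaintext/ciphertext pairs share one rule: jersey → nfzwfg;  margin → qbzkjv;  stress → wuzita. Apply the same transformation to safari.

wbnesq

Shifts by position in jersey: pos 0: j→n (+4), pos 1: e→f (+1), pos 2: r→z (+8), pos 3: s→w (+4), pos 4: e→f (+1), pos 5: y→g (+8) — repeating every 3. The shifts repeat in a cycle of length 3: positions 0,1,… shift by +4, +1, +8, then the pattern repeats.
For safari: s+4=w, a+1=b, f+8=n, a+4=e, r+1=s, i+8=q.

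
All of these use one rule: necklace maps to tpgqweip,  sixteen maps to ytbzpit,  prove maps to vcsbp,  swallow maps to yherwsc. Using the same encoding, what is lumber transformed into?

rfqhpv

Shifts by position in necklace: pos 0: n→t (+6), pos 1: e→p (+11), pos 2: c→g (+4), pos 3: k→q (+6), pos 4: l→w (+11), pos 5: a→e (+4) — repeating every 3. It's a Vigenère-style cipher with numeric key [6,11,4]: position i shifts by key[i mod 3].
For lumber: l+6=r, u+11=f, m+4=q, b+6=h, e+11=p, r+4=v.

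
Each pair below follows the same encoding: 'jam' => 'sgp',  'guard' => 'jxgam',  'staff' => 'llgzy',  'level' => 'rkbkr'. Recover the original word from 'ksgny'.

The output letters match the input read backwards, each shifted +6: jam reversed is maj. Read the word backwards and shift each letter +6.
Decoding ksgny: shift back: k−6=e, s−6=m, g−6=a, n−6=h, y−6=s → emahs; then reverse → shame.

shame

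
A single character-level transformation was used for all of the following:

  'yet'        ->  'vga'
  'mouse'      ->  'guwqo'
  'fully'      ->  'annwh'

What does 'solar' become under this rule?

The word is reversed, then every letter is shifted forward by 2.
On solar: reverse → ralos; then shift: r+2=t, a+2=c, l+2=n, o+2=q, s+2=u.

tcnqu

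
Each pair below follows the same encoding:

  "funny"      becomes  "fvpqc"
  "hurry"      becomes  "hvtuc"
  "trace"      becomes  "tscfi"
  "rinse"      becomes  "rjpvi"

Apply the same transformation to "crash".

cscvl

In funny: f→f is +0, u→v is +1, n→p is +2, n→q is +3 — the shift increases by 1 each position. Letter i (0-indexed) is shifted by i+0, so successive shifts are 0, 1, 2, ….
Applying it to crash: c+0=c, r+1=s, a+2=c, s+3=v, h+4=l.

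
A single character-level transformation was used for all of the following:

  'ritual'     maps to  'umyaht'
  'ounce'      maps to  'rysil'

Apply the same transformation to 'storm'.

vxtxt

In ritual: r→u is +3, i→m is +4, t→y is +5, u→a is +6 — the shift increases by 1 each position. Letter i (0-indexed) is shifted by i+3, so successive shifts are 3, 4, 5, ….
On storm: s+3=v, t+4=x, o+5=t, r+6=x, m+7=t.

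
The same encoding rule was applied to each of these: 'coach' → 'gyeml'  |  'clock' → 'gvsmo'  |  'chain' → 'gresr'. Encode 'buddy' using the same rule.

Shifts by position in coach: pos 0: c→g (+4), pos 1: o→y (+10), pos 2: a→e (+4), pos 3: c→m (+10) — repeating every 2. A repeating key of period 2 is used — shifts +4, +10 over and over.
On buddy: b+4=f, u+10=e, d+4=h, d+10=n, y+4=c.

fehnc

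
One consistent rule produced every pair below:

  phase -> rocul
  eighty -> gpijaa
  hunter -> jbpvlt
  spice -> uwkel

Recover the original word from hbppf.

Shifts by position in phase: pos 0: p→r (+2), pos 1: h→o (+7), pos 2: a→c (+2), pos 3: s→u (+2), pos 4: e→l (+7) — repeating every 3. It's a Vigenère-style cipher with numeric key [2,7,2]: position i shifts by key[i mod 3].
Reversing it on hbppf: h−2=f, b−7=u, p−2=n, p−2=n, f−7=y.

funny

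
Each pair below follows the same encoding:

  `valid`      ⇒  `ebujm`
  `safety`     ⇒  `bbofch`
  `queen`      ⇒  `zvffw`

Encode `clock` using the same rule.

luplt

The rule splits by letter class: vowels +1, consonants +9.
On clock: c(cons)+9=l, l(cons)+9=u, o(vowel)+1=p, c(cons)+9=l, k(cons)+9=t.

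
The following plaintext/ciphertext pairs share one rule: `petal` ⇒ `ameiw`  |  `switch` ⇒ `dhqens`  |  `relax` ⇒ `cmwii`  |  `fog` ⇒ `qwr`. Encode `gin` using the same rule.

The shift depends on letter class: consonant p→a is +11, but vowel e→m is +8. Vowels shift forward by 8 and consonants shift forward by 11.
For gin: g(cons)+11=r, i(vowel)+8=q, n(cons)+11=y.

rqy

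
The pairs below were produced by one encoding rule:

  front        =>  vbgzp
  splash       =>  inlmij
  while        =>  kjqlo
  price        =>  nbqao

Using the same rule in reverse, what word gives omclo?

eagle

f(5)→v(21) and r(17)→b(1) fit y≡7x+12 (mod 26); the inverse of 7 mod 26 is 15. This is an affine cipher: with a=0,…,z=25, each position x becomes (7x+12) mod 26.
Reversing it on omclo: o(14)→15·(14−12)≡4=e; m(12)→15·(12−12)≡0=a; c(2)→15·(2−12)≡6=g; l(11)→15·(11−12)≡11=l; o(14)→15·(14−12)≡4=e (all mod 26).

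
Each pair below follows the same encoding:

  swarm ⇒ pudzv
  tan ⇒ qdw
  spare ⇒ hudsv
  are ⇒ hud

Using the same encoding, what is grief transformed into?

ihluj

The output letters match the input read backwards, each shifted +3: swarm reversed is mraws. Two steps: reverse the string, then apply a Caesar shift of +3.
For grief: reverse → feirg; then shift: f+3=i, e+3=h, i+3=l, r+3=u, g+3=j.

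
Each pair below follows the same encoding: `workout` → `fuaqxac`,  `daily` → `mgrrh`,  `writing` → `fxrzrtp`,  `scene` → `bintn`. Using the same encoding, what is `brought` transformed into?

Shifts by position in workout: pos 0: w→f (+9), pos 1: o→u (+6), pos 2: r→a (+9), pos 3: k→q (+6) — repeating every 2. The shifts repeat in a cycle of length 2: positions 0,1,… shift by +9, +6, then the pattern repeats.
Applying it to brought: b+9=k, r+6=x, o+9=x, u+6=a, g+9=p, h+6=n, t+9=c.

kxxapnc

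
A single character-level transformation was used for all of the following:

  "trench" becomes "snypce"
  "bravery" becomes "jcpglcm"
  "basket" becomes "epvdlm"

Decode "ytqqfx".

muffin

The output letters match the input read backwards, each shifted +11: trench reversed is hcnert. Read the word backwards and shift each letter +11.
Undoing it on ytqqfx: shift back: y−11=n, t−11=i, q−11=f, q−11=f, f−11=u, x−11=m → niffum; then reverse → muffin.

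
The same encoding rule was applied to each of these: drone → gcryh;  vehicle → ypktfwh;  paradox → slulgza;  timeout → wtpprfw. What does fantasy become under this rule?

Shifts by position in drone: pos 0: d→g (+3), pos 1: r→c (+11), pos 2: o→r (+3), pos 3: n→y (+11) — repeating every 2. The shifts repeat in a cycle of length 2: positions 0,1,… shift by +3, +11, then the pattern repeats.
On fantasy: f+3=i, a+11=l, n+3=q, t+11=e, a+3=d, s+11=d, y+3=b.

ilqeddb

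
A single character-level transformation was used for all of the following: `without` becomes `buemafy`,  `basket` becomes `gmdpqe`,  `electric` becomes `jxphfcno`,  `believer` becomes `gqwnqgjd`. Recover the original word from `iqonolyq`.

dedicate

Shifts by position in without: pos 0: w→b (+5), pos 1: i→u (+12), pos 2: t→e (+11), pos 3: h→m (+5), pos 4: o→a (+12), pos 5: u→f (+11) — repeating every 3. A repeating key of period 3 is used — shifts +5, +12, +11 over and over.
Decoding iqonolyq: i−5=d, q−12=e, o−11=d, n−5=i, o−12=c, l−11=a, y−5=t, q−12=e.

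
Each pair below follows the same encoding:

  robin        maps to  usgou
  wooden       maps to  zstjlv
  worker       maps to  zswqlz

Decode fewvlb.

carpet

In robin: r→u is +3, o→s is +4, b→g is +5, i→o is +6 — the shift increases by 1 each position. Each letter shifts forward by (position + 3), i.e. 3, 4, 5, … — the shift grows by one for each successive letter.
Reversing it on fewvlb: f−3=c, e−4=a, w−5=r, v−6=p, l−7=e, b−8=t.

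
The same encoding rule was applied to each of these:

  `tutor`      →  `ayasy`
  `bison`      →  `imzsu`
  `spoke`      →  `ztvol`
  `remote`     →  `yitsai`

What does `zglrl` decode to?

Shifts by position in tutor: pos 0: t→a (+7), pos 1: u→y (+4), pos 2: t→a (+7), pos 3: o→s (+4) — repeating every 2. It's a Vigenère-style cipher with numeric key [7,4]: position i shifts by key[i mod 2].
Undoing it on zglrl: z−7=s, g−4=c, l−7=e, r−4=n, l−7=e.

scene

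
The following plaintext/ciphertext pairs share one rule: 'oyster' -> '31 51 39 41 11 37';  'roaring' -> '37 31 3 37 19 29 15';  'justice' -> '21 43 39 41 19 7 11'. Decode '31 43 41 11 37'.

outer

o(#15)→31 and y(#25)→51: differences scale by 2, so n = 2·pos + 1. With a=1..z=26, the number is 2·pos + 1.
Decoding 31 43 41 11 37: 31→(31−1)÷2=15=o, 43→(43−1)÷2=21=u, 41→(41−1)÷2=20=t, 11→(11−1)÷2=5=e, 37→(37−1)÷2=18=r.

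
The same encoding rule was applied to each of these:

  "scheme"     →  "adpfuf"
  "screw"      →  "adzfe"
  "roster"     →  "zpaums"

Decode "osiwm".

The shifts repeat in a cycle of length 2: positions 0,1,… shift by +8, +1, then the pattern repeats.
Undoing it on osiwm: o−8=g, s−1=r, i−8=a, w−1=v, m−8=e.

grave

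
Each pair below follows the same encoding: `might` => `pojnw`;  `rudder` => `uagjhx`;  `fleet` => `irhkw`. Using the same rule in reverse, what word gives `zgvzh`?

It's a Vigenère-style cipher with numeric key [3,6]: position i shifts by key[i mod 2].
Undoing it on zgvzh: z−3=w, g−6=a, v−3=s, z−6=t, h−3=e.

waste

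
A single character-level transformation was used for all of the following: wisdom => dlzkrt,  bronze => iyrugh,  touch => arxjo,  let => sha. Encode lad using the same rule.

The shift depends on letter class: consonant w→d is +7, but vowel i→l is +3. Two shifts are in play — +3 for a/e/i/o/u, +7 for every other letter.
Applying it to lad: l(cons)+7=s, a(vowel)+3=d, d(cons)+7=k.

sdk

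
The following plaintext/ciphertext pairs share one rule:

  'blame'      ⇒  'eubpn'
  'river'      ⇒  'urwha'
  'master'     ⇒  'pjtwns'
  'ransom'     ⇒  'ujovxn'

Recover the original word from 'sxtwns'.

Shifts by position in blame: pos 0: b→e (+3), pos 1: l→u (+9), pos 2: a→b (+1), pos 3: m→p (+3), pos 4: e→n (+9) — repeating every 3. The shifts repeat in a cycle of length 3: positions 0,1,… shift by +3, +9, +1, then the pattern repeats.
Decoding sxtwns: s−3=p, x−9=o, t−1=s, w−3=t, n−9=e, s−1=r.

poster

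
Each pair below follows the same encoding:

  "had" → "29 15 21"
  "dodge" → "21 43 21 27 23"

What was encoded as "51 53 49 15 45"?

Each letter becomes 2×(its alphabet position, a=1..z=26) + 13.
Decoding 51 53 49 15 45: 51→(51−13)÷2=19=s, 53→(53−13)÷2=20=t, 49→(49−13)÷2=18=r, 15→(15−13)÷2=1=a, 45→(45−13)÷2=16=p.

strap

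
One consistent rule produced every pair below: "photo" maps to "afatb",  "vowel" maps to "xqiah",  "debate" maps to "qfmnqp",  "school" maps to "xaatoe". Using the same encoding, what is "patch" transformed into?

tofmb

The output letters match the input read backwards, each shifted +12: photo reversed is otohp. The word is reversed, then every letter is shifted forward by 12.
Applying it to patch: reverse → hctap; then shift: h+12=t, c+12=o, t+12=f, a+12=m, p+12=b.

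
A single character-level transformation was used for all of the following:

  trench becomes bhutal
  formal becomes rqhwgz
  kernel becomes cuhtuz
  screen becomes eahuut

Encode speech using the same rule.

enuual

Each letter's alphabet position (a=0..z=25) is mapped through 23·x+6 mod 26 — an affine cipher.
Applying it to speech: s(18)→23·18+6≡4=e; p(15)→23·15+6≡13=n; e(4)→23·4+6≡20=u; e(4)→23·4+6≡20=u; c(2)→23·2+6≡0=a; h(7)→23·7+6≡11=l (all mod 26).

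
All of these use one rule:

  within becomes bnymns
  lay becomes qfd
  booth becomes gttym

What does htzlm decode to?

cough

Compare letters: w→b is +5, i→n is +5, t→y is +5 — a constant shift. This is a Caesar cipher with shift 5.
Undoing it on htzlm: h−5=c, t−5=o, z−5=u, l−5=g, m−5=h.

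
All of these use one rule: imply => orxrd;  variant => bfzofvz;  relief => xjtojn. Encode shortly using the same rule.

ymwxyte

It's a Vigenère-style cipher with numeric key [6,5,8]: position i shifts by key[i mod 3].
On shortly: s+6=y, h+5=m, o+8=w, r+6=x, t+5=y, l+8=t, y+6=e.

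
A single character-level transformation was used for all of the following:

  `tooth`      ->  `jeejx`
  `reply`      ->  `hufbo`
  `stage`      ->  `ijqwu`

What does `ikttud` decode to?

Compare letters: t→j is +16, o→e is +16, o→e is +16 — a constant shift. Each letter is shifted forward by 16 in the alphabet (a Caesar shift of +16).
Decoding ikttud: i−16=s, k−16=u, t−16=d, t−16=d, u−16=e, d−16=n.

sudden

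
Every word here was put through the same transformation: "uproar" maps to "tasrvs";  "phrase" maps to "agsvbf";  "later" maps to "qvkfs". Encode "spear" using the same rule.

bafvs

u(20)→t(19) and p(15)→a(0) fit y≡9x+21 (mod 26); the inverse of 9 mod 26 is 3. Each letter's alphabet position (a=0..z=25) is mapped through 9·x+21 mod 26 — an affine cipher.
On spear: s(18)→9·18+21≡1=b; p(15)→9·15+21≡0=a; e(4)→9·4+21≡5=f; a(0)→9·0+21≡21=v; r(17)→9·17+21≡18=s (all mod 26).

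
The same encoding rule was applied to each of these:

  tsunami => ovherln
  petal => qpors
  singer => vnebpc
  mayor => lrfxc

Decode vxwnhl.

sodium

t(19)→o(14) and s(18)→v(21) fit y≡19x+17 (mod 26); the inverse of 19 mod 26 is 11. Each letter's alphabet position (a=0..z=25) is mapped through 19·x+17 mod 26 — an affine cipher.
Decoding vxwnhl: v(21)→11·(21−17)≡18=s; x(23)→11·(23−17)≡14=o; w(22)→11·(22−17)≡3=d; n(13)→11·(13−17)≡8=i; h(7)→11·(7−17)≡20=u; l(11)→11·(11−17)≡12=m (all mod 26).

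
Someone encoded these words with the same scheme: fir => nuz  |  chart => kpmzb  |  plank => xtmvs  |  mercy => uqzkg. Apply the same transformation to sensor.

aqvaaz

The shift depends on letter class: consonant f→n is +8, but vowel i→u is +12. Two shifts are in play — +12 for a/e/i/o/u, +8 for every other letter.
Applying it to sensor: s(cons)+8=a, e(vowel)+12=q, n(cons)+8=v, s(cons)+8=a, o(vowel)+12=a, r(cons)+8=z.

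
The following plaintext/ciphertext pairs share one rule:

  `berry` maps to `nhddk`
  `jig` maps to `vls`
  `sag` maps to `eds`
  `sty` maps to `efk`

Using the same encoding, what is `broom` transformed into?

ndrry

Two shifts are in play — +3 for a/e/i/o/u, +12 for every other letter.
For broom: b(cons)+12=n, r(cons)+12=d, o(vowel)+3=r, o(vowel)+3=r, m(cons)+12=y.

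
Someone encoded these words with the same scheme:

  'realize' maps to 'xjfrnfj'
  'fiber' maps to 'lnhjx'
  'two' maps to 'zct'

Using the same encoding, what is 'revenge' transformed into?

The shift depends on letter class: consonant r→x is +6, but vowel e→j is +5. The rule splits by letter class: vowels +5, consonants +6.
For revenge: r(cons)+6=x, e(vowel)+5=j, v(cons)+6=b, e(vowel)+5=j, n(cons)+6=t, g(cons)+6=m, e(vowel)+5=j.

xjbjtmj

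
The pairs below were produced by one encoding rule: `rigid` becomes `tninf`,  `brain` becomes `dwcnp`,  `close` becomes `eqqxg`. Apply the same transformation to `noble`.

ptdqg

It's a Vigenère-style cipher with numeric key [2,5]: position i shifts by key[i mod 2].
Applying it to noble: n+2=p, o+5=t, b+2=d, l+5=q, e+2=g.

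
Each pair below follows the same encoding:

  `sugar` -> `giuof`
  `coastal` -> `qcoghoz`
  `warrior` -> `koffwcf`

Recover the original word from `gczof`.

Compare letters: s→g is +14, u→i is +14, g→u is +14 — a constant shift. This is a Caesar cipher with shift 14.
Reversing it on gczof: g−14=s, c−14=o, z−14=l, o−14=a, f−14=r.

solar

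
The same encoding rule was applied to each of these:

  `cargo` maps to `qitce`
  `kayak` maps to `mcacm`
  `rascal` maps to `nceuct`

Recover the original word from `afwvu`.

study

Two steps: reverse the string, then apply a Caesar shift of +2.
Reversing it on afwvu: shift back: a−2=y, f−2=d, w−2=u, v−2=t, u−2=s → yduts; then reverse → study.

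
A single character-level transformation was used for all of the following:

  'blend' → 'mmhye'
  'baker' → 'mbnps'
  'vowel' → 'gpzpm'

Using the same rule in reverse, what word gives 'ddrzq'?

scoop

Shifts by position in blend: pos 0: b→m (+11), pos 1: l→m (+1), pos 2: e→h (+3), pos 3: n→y (+11), pos 4: d→e (+1) — repeating every 3. The shifts repeat in a cycle of length 3: positions 0,1,… shift by +11, +1, +3, then the pattern repeats.
Reversing it on ddrzq: d−11=s, d−1=c, r−3=o, z−11=o, q−1=p.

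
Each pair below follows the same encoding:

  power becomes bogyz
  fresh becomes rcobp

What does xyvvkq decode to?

Read the word backwards and shift each letter +10.
Decoding xyvvkq: shift back: x−10=n, y−10=o, v−10=l, v−10=l, k−10=a, q−10=g → nollag; then reverse → gallon.

gallon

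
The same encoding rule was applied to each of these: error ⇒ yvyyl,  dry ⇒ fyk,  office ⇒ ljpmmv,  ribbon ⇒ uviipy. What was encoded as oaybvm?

The output letters match the input read backwards, each shifted +7: error reversed is rorre. Read the word backwards and shift each letter +7.
Decoding oaybvm: shift back: o−7=h, a−7=t, y−7=r, b−7=u, v−7=o, m−7=f → htruof; then reverse → fourth.

fourth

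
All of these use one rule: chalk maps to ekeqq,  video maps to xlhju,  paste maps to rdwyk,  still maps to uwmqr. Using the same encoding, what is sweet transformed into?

uzijz

Each letter shifts forward by (position + 2), i.e. 2, 3, 4, … — the shift grows by one for each successive letter.
On sweet: s+2=u, w+3=z, e+4=i, e+5=j, t+6=z.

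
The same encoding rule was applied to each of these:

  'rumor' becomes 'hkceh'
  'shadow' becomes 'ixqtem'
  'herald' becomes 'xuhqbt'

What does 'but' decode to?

It's a constant shift of +16 (ROT16).
Reversing it on but: b−16=l, u−16=e, t−16=d.

led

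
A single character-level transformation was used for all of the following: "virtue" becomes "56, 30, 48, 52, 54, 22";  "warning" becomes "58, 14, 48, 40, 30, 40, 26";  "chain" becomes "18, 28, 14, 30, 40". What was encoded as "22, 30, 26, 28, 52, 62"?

eighty

v(#22)→56 and i(#9)→30: differences scale by 2, so n = 2·pos + 12. Each letter becomes 2×(its alphabet position, a=1..z=26) + 12.
Reversing it on 22, 30, 26, 28, 52, 62: 22→(22−12)÷2=5=e, 30→(30−12)÷2=9=i, 26→(26−12)÷2=7=g, 28→(28−12)÷2=8=h, 52→(52−12)÷2=20=t, 62→(62−12)÷2=25=y.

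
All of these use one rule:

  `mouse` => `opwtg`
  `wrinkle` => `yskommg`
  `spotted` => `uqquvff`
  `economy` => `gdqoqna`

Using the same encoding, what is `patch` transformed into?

It's a Vigenère-style cipher with numeric key [2,1]: position i shifts by key[i mod 2].
On patch: p+2=r, a+1=b, t+2=v, c+1=d, h+2=j.

rbvdj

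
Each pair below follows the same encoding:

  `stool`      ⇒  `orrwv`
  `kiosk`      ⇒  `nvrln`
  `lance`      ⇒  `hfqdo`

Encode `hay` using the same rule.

bdk

Read the word backwards and shift each letter +3.
On hay: reverse → yah; then shift: y+3=b, a+3=d, h+3=k.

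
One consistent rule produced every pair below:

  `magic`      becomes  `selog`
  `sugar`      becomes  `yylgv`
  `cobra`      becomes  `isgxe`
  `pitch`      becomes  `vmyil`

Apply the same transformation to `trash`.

zvfyl

Shifts by position in magic: pos 0: m→s (+6), pos 1: a→e (+4), pos 2: g→l (+5), pos 3: i→o (+6), pos 4: c→g (+4) — repeating every 3. The shifts repeat in a cycle of length 3: positions 0,1,… shift by +6, +4, +5, then the pattern repeats.
On trash: t+6=z, r+4=v, a+5=f, s+6=y, h+4=l.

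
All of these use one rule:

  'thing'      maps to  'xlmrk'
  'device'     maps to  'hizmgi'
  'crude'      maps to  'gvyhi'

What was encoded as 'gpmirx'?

Compare letters: t→x is +4, h→l is +4, i→m is +4 — a constant shift. It's a constant shift of +4 (ROT4).
Decoding gpmirx: g−4=c, p−4=l, m−4=i, i−4=e, r−4=n, x−4=t.

client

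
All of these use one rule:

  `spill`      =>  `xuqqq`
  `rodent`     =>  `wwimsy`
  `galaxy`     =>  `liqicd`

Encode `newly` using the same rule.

The shift depends on letter class: consonant s→x is +5, but vowel i→q is +8. Two shifts are in play — +8 for a/e/i/o/u, +5 for every other letter.
On newly: n(cons)+5=s, e(vowel)+8=m, w(cons)+5=b, l(cons)+5=q, y(cons)+5=d.

smbqd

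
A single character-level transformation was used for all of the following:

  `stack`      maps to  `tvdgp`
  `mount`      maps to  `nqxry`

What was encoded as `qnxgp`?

In stack: s→t is +1, t→v is +2, a→d is +3, c→g is +4 — the shift increases by 1 each position. The shift increases by 1 at each position, starting from +1: 1, 2, 3, ….
Undoing it on qnxgp: q−1=p, n−2=l, x−3=u, g−4=c, p−5=k.

pluck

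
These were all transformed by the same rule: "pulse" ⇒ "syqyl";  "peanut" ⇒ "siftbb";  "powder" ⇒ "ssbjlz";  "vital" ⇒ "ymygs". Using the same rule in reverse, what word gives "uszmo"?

In pulse: p→s is +3, u→y is +4, l→q is +5, s→y is +6 — the shift increases by 1 each position. The shift increases by 1 at each position, starting from +3: 3, 4, 5, ….
Undoing it on uszmo: u−3=r, s−4=o, z−5=u, m−6=g, o−7=h.

rough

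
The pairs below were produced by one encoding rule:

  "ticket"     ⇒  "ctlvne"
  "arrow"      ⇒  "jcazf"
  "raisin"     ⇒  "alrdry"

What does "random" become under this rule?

Shifts by position in ticket: pos 0: t→c (+9), pos 1: i→t (+11), pos 2: c→l (+9), pos 3: k→v (+11) — repeating every 2. The shifts repeat in a cycle of length 2: positions 0,1,… shift by +9, +11, then the pattern repeats.
On random: r+9=a, a+11=l, n+9=w, d+11=o, o+9=x, m+11=x.

alwoxx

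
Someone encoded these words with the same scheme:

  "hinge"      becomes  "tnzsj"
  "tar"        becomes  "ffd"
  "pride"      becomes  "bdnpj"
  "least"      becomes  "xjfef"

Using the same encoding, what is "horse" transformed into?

ttdej

The shift depends on letter class: consonant h→t is +12, but vowel i→n is +5. Vowels shift forward by 5 and consonants shift forward by 12.
On horse: h(cons)+12=t, o(vowel)+5=t, r(cons)+12=d, s(cons)+12=e, e(vowel)+5=j.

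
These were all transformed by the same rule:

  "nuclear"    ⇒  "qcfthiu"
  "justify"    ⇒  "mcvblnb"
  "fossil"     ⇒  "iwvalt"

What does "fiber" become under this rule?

iqemu

Shifts by position in nuclear: pos 0: n→q (+3), pos 1: u→c (+8), pos 2: c→f (+3), pos 3: l→t (+8) — repeating every 2. It's a Vigenère-style cipher with numeric key [3,8]: position i shifts by key[i mod 2].
For fiber: f+3=i, i+8=q, b+3=e, e+8=m, r+3=u.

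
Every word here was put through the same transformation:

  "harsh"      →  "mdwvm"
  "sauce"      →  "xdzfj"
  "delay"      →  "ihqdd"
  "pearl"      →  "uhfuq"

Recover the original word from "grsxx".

Shifts by position in harsh: pos 0: h→m (+5), pos 1: a→d (+3), pos 2: r→w (+5), pos 3: s→v (+3) — repeating every 2. It's a Vigenère-style cipher with numeric key [5,3]: position i shifts by key[i mod 2].
Decoding grsxx: g−5=b, r−3=o, s−5=n, x−3=u, x−5=s.

bonus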